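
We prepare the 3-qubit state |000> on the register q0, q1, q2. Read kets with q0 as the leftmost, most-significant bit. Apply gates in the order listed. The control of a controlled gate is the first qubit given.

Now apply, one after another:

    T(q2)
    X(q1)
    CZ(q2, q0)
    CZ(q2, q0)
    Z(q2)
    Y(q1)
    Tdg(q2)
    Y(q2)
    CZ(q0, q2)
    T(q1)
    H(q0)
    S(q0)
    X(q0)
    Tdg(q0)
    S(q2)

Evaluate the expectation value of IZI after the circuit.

The expectation value of IZI is 1.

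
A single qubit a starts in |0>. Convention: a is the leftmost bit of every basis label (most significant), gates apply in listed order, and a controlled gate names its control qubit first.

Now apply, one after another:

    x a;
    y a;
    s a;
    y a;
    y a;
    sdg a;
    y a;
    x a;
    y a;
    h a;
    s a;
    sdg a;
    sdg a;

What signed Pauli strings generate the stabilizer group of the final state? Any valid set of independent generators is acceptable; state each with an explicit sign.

The final state is stabilized by the group generated by +Y; other independent generating sets are equally valid. Key observation: the block from step 1 through step 8 cancels to the identity and can be dropped.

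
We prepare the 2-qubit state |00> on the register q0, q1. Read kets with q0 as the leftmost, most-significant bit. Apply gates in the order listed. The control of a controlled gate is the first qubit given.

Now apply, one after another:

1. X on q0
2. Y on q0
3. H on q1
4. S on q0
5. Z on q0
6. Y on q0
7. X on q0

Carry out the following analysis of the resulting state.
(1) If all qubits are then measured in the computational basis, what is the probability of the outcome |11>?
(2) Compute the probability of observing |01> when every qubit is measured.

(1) Outcome |11> occurs with probability 0.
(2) A full measurement returns |01> with probability 1/2.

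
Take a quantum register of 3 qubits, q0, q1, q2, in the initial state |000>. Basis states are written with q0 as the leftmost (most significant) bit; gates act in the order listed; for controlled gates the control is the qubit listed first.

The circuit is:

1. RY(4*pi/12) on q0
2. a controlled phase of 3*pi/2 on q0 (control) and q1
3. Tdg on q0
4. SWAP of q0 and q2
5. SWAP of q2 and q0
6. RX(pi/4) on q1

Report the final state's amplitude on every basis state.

The final amplitudes are sqrt(3*sqrt(2) + 6)/4 on |000>, 0 on |001>, -I*sqrt(6 - 3*sqrt(2))/4 on |010>, 0 on |011>, -sqrt(sqrt(2) + 2)*exp(3*I*pi/4)/4 on |100>, 0 on |101>, -sqrt(2 - sqrt(2))*exp(I*pi/4)/4 on |110>, 0 on |111>.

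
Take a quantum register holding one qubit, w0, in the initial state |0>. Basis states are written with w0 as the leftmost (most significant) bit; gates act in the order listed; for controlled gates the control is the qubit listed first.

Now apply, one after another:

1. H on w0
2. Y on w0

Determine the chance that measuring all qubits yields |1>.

A full measurement returns |1> with probability 1/2.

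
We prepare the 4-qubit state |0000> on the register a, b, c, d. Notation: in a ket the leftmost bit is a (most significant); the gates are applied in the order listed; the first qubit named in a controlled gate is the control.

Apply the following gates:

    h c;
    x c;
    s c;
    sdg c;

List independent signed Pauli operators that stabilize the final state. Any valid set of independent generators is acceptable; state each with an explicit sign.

The stabilizer group can be generated by +IIXI, +ZIII, +IZII, +IIIZ, among other valid generating sets. Key observation: gates 3-4 undo each other exactly, leaving only the rest of the circuit to track.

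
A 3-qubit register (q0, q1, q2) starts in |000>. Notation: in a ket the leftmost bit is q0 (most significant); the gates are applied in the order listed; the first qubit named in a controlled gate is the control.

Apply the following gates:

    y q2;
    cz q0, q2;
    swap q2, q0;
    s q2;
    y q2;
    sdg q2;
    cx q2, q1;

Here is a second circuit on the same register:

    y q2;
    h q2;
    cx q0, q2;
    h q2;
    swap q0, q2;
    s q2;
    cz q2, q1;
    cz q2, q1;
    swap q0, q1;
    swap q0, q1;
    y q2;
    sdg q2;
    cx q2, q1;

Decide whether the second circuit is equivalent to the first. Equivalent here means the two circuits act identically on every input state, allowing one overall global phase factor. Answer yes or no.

Yes, they are equivalent — the unitaries differ by at most a global phase.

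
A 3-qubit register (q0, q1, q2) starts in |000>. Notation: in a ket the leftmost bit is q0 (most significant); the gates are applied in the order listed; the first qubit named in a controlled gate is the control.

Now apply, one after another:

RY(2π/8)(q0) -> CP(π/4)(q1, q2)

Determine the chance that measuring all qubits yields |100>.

A full measurement returns |100> with probability 1/2 - sqrt(2)/4.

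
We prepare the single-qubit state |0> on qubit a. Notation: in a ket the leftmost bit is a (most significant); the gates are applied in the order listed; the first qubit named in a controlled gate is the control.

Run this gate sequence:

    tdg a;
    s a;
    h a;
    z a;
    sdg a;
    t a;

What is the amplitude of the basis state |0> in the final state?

|0> carries amplitude sqrt(2)/2 in the final state.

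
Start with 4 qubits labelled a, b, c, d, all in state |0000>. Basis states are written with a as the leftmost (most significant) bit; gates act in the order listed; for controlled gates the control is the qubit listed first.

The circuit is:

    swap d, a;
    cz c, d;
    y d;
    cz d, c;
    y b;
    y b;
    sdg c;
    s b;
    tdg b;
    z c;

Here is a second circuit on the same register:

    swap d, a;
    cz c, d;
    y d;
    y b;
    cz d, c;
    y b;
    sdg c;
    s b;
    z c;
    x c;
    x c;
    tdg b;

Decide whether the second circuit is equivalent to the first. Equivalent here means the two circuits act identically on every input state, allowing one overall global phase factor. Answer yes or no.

Yes: on every input state the two circuits agree up to one overall phase factor.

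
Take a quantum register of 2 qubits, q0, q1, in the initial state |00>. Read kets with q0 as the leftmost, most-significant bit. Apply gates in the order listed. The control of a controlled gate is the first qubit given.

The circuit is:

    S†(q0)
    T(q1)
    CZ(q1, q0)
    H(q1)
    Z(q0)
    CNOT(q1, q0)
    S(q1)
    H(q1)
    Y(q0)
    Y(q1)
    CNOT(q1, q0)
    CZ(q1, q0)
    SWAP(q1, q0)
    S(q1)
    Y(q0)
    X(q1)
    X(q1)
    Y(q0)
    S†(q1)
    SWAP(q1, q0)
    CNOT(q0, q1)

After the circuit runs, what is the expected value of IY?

The observable IY averages to 1. Key observation: the block from step 13 through step 20 cancels to the identity and can be dropped.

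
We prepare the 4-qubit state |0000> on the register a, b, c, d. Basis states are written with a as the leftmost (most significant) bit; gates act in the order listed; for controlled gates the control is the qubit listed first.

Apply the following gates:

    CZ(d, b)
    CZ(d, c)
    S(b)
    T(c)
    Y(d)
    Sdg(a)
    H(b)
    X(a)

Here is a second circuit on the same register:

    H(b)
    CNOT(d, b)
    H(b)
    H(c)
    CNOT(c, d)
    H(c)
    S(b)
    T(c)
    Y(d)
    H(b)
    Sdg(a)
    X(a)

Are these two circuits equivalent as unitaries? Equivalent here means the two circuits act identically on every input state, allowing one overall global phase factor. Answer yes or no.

No: there is an input state on which the two circuits produce genuinely different outputs (not merely differing by a phase).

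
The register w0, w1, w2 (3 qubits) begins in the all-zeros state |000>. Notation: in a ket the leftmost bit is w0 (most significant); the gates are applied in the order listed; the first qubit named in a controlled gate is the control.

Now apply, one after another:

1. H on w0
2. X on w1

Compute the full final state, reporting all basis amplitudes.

The final amplitudes are sqrt(2)/2 on |010>, sqrt(2)/2 on |110>, and 0 on every other basis state.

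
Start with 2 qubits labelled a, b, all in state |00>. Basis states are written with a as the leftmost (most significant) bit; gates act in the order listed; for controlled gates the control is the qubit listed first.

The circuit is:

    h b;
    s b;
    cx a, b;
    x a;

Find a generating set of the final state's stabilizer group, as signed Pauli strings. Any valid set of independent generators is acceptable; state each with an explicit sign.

The final state is stabilized by the group generated by +IY, -ZI; other independent generating sets are equally valid.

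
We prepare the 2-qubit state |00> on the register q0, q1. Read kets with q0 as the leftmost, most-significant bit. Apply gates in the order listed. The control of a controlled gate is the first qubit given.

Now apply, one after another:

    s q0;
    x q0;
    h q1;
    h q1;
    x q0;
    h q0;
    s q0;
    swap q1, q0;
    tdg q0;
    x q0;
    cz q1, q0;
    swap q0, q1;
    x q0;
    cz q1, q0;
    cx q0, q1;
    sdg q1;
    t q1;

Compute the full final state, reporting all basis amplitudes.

The resulting statevector has amplitude 0 on |00>, -sqrt(2)*exp(I*pi/4)/2 on |01>, -sqrt(2)/2 on |10>, 0 on |11>. Key observation: steps 2-5 multiply out to the identity, so the circuit reduces to the remaining gates.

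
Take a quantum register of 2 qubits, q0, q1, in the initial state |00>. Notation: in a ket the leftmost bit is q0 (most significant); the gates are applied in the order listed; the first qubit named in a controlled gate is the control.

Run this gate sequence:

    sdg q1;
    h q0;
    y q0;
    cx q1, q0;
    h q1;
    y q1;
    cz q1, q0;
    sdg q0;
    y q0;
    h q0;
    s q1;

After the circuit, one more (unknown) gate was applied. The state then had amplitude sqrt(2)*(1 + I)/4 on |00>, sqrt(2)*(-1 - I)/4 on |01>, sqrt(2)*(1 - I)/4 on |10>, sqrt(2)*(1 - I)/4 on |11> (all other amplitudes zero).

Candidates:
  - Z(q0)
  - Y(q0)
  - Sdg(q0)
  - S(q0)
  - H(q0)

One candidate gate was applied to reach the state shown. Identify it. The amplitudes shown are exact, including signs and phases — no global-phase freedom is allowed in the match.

The applied gate was Y(q0).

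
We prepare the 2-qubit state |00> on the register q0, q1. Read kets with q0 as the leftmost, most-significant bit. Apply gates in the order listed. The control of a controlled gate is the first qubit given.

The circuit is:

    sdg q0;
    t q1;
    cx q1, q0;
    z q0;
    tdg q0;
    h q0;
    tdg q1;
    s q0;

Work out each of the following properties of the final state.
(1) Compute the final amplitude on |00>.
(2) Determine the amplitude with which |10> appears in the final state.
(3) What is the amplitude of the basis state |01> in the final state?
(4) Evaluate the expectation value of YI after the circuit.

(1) The amplitude on |00> is sqrt(2)/2.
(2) |10> carries amplitude sqrt(2)*I/2 in the final state.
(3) The final state's coefficient on |01> equals 0.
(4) The observable YI averages to 1.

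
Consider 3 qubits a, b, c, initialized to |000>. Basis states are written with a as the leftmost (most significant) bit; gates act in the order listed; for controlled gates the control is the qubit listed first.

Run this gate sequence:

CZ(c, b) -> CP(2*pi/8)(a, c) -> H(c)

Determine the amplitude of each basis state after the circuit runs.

After the circuit, the state carries amplitude sqrt(2)/2 on |000>, sqrt(2)/2 on |001>, and 0 on every other basis state.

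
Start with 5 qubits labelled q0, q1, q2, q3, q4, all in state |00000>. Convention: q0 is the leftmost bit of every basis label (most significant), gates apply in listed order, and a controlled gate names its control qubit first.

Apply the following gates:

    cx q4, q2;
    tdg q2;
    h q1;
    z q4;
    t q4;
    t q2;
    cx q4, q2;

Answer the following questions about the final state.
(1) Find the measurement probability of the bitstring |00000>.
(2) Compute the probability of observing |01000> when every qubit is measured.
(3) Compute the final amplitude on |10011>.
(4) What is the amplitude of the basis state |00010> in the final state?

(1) A full measurement returns |00000> with probability 1/2.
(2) The probability of measuring |01000> is 1/2.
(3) The amplitude on |10011> is 0.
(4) The final state's coefficient on |00010> equals 0.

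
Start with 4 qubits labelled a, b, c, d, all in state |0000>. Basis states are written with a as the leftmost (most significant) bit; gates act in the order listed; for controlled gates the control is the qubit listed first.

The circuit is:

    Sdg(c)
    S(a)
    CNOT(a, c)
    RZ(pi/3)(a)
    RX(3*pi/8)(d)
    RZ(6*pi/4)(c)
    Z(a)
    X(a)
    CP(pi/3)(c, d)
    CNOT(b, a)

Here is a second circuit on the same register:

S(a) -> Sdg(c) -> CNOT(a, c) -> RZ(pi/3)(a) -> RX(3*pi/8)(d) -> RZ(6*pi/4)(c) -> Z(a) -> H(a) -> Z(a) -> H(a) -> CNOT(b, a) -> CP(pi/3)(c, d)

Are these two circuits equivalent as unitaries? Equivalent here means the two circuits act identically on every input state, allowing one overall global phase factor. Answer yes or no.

Yes: on every input state the two circuits agree up to one overall phase factor.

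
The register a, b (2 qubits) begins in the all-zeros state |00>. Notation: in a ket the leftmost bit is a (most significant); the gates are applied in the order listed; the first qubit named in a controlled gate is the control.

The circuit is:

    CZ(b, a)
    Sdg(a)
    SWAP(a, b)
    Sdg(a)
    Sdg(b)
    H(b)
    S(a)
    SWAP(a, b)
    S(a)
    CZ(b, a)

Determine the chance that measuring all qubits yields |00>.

Outcome |00> occurs with probability 1/2.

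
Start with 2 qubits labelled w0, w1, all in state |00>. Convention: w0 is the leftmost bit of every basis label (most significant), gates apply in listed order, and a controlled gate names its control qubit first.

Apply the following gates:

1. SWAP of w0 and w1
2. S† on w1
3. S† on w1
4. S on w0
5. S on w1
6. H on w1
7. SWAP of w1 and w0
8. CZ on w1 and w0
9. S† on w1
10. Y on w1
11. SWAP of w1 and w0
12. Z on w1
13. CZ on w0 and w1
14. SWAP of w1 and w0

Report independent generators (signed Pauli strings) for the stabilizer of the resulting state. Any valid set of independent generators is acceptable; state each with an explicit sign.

One valid set of independent stabilizer generators is +XI, -IZ (any independent generating set of the same group is equally correct).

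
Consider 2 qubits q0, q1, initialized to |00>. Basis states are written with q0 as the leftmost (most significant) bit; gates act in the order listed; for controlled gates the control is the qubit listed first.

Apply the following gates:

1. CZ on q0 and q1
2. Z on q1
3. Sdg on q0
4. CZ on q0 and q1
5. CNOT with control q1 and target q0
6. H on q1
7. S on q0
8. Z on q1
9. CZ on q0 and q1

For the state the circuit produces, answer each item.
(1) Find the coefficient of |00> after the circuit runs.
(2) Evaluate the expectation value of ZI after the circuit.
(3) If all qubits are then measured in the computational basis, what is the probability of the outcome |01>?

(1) The amplitude on |00> is sqrt(2)/2.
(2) The expectation value of ZI is 1.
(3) The probability of measuring |01> is 1/2.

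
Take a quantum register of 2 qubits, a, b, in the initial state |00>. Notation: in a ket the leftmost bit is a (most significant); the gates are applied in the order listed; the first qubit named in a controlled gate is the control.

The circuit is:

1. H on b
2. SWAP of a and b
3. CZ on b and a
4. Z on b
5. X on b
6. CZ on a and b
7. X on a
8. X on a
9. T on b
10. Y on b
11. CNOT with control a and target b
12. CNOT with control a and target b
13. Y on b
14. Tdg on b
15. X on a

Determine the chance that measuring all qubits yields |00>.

Outcome |00> occurs with probability 0. Key observation: gates 8-15 undo each other exactly, leaving only the rest of the circuit to track.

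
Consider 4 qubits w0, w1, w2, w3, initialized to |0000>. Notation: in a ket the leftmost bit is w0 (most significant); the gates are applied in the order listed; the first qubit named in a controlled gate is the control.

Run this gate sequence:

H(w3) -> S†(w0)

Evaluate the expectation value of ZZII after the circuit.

The expectation value of ZZII is 1.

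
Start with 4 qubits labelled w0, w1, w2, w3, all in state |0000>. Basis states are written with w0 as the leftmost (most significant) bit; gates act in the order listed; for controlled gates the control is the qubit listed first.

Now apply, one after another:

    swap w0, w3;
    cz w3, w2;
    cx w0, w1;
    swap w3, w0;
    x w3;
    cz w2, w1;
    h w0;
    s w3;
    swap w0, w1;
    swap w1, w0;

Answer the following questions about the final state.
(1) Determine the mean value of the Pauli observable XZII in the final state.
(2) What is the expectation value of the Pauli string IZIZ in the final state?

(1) In the final state, XZII has expectation 1.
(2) The expectation value of IZIZ is -1.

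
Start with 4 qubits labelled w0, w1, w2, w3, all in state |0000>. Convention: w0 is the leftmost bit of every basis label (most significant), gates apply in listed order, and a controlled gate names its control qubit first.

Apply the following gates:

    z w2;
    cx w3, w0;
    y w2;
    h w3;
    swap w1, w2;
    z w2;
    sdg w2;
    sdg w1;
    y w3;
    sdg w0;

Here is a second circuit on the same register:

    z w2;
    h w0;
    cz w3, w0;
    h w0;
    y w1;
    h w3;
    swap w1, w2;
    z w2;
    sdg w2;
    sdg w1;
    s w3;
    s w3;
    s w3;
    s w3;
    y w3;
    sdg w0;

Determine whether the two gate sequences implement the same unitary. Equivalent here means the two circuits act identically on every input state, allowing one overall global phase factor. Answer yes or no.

No: there is an input state on which the two circuits produce genuinely different outputs (not merely differing by a phase).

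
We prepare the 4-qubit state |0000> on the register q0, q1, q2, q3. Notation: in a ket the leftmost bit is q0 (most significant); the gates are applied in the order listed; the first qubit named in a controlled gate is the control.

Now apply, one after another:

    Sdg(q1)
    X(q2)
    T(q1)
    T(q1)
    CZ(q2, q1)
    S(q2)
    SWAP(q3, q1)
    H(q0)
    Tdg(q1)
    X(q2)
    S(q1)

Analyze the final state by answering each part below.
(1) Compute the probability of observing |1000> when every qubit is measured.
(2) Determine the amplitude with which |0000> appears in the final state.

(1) The probability of measuring |1000> is 1/2.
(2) |0000> carries amplitude sqrt(2)*I/2 in the final state.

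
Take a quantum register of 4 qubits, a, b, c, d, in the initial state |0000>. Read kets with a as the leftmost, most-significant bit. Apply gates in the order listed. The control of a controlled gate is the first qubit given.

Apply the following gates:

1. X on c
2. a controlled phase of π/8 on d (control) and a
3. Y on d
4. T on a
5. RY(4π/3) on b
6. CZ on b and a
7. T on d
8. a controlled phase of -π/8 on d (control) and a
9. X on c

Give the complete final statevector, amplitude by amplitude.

The resulting statevector has amplitude -exp(3*I*pi/4)/2 on |0001>, sqrt(3)*exp(3*I*pi/4)/2 on |0101>, and 0 on every other basis state.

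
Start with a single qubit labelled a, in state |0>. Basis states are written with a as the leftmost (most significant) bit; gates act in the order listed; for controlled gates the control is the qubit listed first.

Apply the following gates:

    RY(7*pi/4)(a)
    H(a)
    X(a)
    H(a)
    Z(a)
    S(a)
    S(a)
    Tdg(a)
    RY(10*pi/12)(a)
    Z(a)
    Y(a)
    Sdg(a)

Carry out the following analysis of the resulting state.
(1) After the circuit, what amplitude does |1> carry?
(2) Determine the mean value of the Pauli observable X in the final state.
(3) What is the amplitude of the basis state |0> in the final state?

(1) The amplitude on |1> is (-sqrt(12 - 6*sqrt(2))/8 - sqrt(4 - 2*sqrt(2))/8 + (-sqrt(2) + sqrt(6))*sqrt(sqrt(2) + 2)*exp(I*pi/4)/8)*exp(3*I*pi/4). Key observation: steps 2-5 multiply out to the identity, so the circuit reduces to the remaining gates.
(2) The observable X averages to 1/2.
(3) |0> carries amplitude -I*sqrt(6*sqrt(2) + 12)/8 - I*sqrt(2*sqrt(2) + 4)/8 - sqrt(12 - 6*sqrt(2))*exp(I*pi/4)/8 + sqrt(4 - 2*sqrt(2))*exp(I*pi/4)/8 in the final state.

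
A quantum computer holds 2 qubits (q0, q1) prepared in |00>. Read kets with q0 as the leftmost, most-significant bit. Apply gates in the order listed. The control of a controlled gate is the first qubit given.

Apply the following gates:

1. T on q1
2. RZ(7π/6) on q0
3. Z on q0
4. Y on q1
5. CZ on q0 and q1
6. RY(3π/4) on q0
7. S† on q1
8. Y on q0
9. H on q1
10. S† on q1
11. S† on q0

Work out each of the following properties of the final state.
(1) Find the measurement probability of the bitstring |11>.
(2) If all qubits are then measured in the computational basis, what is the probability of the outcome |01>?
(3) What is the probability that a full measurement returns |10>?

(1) The probability of measuring |11> is 1/4 - sqrt(2)/8.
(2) The probability of measuring |01> is sqrt(2)/8 + 1/4.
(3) Outcome |10> occurs with probability 1/4 - sqrt(2)/8.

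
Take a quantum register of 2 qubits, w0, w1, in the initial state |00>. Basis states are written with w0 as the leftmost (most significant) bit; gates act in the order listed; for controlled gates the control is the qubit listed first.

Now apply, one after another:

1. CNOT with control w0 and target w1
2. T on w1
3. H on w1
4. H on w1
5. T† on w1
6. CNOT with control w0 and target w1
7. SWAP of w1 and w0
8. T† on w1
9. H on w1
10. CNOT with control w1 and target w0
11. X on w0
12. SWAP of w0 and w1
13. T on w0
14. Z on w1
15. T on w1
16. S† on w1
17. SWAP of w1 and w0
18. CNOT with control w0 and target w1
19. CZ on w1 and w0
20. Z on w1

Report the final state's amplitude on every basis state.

After the circuit, the state carries amplitude 0 on |00>, -sqrt(2)*exp(I*pi/4)/2 on |01>, 0 on |10>, sqrt(2)*exp(3*I*pi/4)/2 on |11>. Key observation: the block from step 1 through step 6 cancels to the identity and can be dropped.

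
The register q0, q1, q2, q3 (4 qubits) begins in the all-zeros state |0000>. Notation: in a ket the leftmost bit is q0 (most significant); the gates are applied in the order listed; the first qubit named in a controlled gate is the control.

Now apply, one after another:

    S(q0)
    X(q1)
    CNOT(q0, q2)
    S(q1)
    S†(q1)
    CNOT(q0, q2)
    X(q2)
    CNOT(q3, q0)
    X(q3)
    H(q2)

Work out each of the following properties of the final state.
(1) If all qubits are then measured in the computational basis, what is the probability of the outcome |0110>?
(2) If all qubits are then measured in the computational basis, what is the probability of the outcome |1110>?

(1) A full measurement returns |0110> with probability 0. Key observation: the block from step 3 through step 6 cancels to the identity and can be dropped.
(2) A full measurement returns |1110> with probability 0.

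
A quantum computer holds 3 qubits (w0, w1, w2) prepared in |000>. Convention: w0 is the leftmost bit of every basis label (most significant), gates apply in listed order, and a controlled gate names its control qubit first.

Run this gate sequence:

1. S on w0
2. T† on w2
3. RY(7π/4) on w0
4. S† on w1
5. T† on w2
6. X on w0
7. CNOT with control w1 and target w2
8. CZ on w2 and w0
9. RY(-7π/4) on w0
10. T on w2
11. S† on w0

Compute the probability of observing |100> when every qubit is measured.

Outcome |100> occurs with probability 1/2.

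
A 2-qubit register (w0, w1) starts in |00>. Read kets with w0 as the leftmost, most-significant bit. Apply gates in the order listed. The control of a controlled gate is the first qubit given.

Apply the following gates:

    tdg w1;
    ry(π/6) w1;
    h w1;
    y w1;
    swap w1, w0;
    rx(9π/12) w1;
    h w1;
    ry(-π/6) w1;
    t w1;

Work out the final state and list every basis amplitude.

The final amplitudes are -sqrt(sqrt(2) + 2)/8 - I*sqrt(6 - 3*sqrt(2))/8 on |00>, -sqrt(2 - sqrt(2))*exp(3*I*pi/4)/8 + sqrt(3*sqrt(2) + 6)*exp(I*pi/4)/8 on |01>, sqrt(3*sqrt(2) + 6)/8 + 3*I*sqrt(2 - sqrt(2))/8 on |10>, -3*sqrt(sqrt(2) + 2)*exp(I*pi/4)/8 + sqrt(6 - 3*sqrt(2))*exp(3*I*pi/4)/8 on |11>.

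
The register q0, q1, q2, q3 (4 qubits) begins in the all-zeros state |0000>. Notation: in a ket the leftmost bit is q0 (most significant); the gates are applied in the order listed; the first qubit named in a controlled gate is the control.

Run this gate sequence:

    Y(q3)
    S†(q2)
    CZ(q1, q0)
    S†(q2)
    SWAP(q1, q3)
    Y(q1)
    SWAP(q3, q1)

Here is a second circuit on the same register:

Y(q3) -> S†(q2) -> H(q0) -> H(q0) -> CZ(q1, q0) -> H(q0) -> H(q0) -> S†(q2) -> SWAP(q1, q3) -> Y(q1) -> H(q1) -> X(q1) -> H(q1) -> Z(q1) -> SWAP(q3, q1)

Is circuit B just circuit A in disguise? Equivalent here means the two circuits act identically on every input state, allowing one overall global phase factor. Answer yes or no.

Yes: on every input state the two circuits agree up to one overall phase factor.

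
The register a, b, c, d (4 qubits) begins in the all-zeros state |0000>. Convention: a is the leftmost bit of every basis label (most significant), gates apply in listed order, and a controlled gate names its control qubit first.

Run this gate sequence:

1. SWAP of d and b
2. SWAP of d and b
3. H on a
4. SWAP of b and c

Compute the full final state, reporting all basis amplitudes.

After the circuit, the state carries amplitude sqrt(2)/2 on |0000>, sqrt(2)/2 on |1000>, and 0 on every other basis state. Key observation: steps 1-2 multiply out to the identity, so the circuit reduces to the remaining gates.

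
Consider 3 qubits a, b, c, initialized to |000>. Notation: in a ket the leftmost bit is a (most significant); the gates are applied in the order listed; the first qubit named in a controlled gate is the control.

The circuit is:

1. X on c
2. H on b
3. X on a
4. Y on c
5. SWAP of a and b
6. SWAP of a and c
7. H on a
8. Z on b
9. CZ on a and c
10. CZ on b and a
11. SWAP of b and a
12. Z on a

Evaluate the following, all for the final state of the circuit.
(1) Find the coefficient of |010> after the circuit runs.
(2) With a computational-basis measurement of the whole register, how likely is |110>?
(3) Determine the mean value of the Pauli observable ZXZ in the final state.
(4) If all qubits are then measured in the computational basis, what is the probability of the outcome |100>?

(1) The amplitude on |010> is 0.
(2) Outcome |110> occurs with probability 1/4.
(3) In the final state, ZXZ has expectation 1.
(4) The probability of measuring |100> is 1/4.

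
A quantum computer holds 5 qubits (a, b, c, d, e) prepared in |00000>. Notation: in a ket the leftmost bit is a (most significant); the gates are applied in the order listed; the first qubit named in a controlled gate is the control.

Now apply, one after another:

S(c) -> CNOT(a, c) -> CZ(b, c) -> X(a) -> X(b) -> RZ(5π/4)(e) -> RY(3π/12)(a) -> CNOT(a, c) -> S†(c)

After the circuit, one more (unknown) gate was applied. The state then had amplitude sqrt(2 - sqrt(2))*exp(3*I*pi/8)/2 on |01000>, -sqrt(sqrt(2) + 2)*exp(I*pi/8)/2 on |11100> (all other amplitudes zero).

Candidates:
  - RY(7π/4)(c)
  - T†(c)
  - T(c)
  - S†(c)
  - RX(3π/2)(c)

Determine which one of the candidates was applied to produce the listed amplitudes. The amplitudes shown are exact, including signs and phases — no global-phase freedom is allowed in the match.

The unique candidate consistent with the amplitudes is T(c).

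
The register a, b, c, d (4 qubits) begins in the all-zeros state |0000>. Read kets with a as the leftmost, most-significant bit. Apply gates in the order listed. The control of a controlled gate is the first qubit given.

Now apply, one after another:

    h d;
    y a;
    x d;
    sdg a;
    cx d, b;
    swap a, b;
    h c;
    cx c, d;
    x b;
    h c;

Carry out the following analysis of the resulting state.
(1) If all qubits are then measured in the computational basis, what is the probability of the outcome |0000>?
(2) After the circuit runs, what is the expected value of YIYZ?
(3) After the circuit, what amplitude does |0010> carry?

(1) A full measurement returns |0000> with probability 1/8.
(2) The expectation value of YIYZ is 1.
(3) |0010> carries amplitude sqrt(2)/4 in the final state.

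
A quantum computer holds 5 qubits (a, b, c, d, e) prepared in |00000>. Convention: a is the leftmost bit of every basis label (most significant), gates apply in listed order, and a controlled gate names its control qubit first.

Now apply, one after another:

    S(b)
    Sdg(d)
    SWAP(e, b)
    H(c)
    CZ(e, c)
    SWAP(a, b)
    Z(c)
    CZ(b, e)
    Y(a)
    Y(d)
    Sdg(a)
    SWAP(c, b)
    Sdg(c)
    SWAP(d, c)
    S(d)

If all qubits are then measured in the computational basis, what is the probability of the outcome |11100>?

Outcome |11100> occurs with probability 1/2.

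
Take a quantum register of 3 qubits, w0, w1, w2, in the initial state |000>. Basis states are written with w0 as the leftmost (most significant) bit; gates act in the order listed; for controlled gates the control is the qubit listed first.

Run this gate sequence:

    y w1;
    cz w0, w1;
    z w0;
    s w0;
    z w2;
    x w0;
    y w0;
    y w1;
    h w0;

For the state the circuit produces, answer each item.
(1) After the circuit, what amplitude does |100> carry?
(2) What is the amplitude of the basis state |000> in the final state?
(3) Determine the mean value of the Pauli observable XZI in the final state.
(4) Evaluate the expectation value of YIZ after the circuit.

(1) |100> carries amplitude -sqrt(2)*I/2 in the final state.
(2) |000> carries amplitude -sqrt(2)*I/2 in the final state.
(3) The observable XZI averages to 1.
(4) In the final state, YIZ has expectation 0.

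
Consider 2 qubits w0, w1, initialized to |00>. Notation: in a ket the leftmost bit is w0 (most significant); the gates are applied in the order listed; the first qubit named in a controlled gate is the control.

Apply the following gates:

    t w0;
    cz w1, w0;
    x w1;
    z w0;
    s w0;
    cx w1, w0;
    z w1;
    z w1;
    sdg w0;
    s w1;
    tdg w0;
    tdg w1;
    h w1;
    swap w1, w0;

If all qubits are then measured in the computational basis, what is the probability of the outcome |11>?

A full measurement returns |11> with probability 1/2.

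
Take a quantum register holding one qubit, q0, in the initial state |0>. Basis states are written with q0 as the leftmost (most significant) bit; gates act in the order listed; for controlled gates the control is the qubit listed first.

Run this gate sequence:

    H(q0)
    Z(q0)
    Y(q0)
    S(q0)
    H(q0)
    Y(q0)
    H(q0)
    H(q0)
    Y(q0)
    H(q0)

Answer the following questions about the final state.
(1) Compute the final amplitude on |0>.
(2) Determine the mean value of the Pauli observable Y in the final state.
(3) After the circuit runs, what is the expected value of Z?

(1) The final state's coefficient on |0> equals sqrt(2)*I/2. Key observation: gates 5-10 undo each other exactly, leaving only the rest of the circuit to track.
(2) The expectation value of Y is 1.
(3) The expectation value of Z is 0.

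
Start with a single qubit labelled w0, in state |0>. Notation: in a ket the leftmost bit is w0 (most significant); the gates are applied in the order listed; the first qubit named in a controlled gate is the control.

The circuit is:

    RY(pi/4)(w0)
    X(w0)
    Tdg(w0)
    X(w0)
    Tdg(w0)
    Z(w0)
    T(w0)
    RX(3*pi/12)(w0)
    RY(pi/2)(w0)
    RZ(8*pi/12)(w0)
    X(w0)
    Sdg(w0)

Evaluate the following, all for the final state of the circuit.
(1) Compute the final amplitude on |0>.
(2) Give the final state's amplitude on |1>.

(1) |0> carries amplitude -exp(7*I*pi/12)/4 - exp(I*pi/3)/4 - exp(5*I*pi/6)/4 + exp(I*pi/12)/4 + sqrt(2)*exp(I*pi/12)/4 + sqrt(2)*exp(5*I*pi/6)/4 in the final state.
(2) The amplitude on |1> is ((-sqrt(2) + 1 + I)*exp(7*I*pi/12) + (-1 + I + sqrt(2)*I)*exp(I*pi/3))*exp(I*pi/12)/4.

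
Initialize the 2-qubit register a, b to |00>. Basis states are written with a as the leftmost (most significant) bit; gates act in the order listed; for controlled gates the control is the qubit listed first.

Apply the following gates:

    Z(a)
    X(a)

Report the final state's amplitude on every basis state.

After the circuit, the state carries amplitude 1 on |10>, and 0 on every other basis state.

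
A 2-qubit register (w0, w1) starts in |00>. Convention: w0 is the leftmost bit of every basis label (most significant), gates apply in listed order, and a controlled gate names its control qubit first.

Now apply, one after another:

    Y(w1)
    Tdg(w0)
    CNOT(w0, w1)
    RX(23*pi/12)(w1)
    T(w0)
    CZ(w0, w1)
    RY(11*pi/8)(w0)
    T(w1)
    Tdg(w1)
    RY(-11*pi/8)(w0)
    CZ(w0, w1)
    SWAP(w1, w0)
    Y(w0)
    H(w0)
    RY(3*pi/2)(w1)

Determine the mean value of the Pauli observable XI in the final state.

The expectation value of XI is sqrt(2)*cos(5*pi/16)**4/4 + sqrt(3)*sqrt(1/2 - sqrt(2)/4)*sqrt(sqrt(2)/4 + 1/2)*cos(5*pi/16)**4 + sqrt(2)*sin(5*pi/16)**2*cos(5*pi/16)**2/2 + sqrt(2)*sin(5*pi/16)**4/4 + 2*sqrt(3)*sqrt(1/2 - sqrt(2)/4)*sqrt(sqrt(2)/4 + 1/2)*sin(5*pi/16)**2*cos(5*pi/16)**2 + sqrt(3)*sqrt(1/2 - sqrt(2)/4)*sqrt(sqrt(2)/4 + 1/2)*sin(5*pi/16)**4.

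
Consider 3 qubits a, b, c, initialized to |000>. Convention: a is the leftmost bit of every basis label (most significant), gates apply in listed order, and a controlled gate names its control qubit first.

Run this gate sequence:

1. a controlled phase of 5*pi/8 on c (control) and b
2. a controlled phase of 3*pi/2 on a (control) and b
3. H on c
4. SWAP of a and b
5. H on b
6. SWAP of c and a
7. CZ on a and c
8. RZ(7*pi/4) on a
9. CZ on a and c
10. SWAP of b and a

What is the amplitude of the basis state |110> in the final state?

|110> carries amplitude exp(7*I*pi/8)/2 in the final state.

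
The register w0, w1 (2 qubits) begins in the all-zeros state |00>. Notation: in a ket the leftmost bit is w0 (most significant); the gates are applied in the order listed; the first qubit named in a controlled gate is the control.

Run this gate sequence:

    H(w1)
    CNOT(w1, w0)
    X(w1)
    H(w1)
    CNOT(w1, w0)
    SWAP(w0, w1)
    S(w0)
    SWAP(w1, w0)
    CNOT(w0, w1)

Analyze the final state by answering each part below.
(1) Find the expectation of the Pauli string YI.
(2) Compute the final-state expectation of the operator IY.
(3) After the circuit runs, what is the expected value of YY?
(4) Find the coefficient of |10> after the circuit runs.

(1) The observable YI averages to -1.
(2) The expectation value of IY is 1.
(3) In the final state, YY has expectation -1.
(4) |10> carries amplitude -I/2 in the final state.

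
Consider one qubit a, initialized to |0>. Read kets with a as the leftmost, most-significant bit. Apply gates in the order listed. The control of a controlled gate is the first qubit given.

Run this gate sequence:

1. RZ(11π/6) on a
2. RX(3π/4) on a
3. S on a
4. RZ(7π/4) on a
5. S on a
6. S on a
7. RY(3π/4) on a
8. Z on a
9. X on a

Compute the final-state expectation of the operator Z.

In the final state, Z has expectation -1/2 - sqrt(2)/4.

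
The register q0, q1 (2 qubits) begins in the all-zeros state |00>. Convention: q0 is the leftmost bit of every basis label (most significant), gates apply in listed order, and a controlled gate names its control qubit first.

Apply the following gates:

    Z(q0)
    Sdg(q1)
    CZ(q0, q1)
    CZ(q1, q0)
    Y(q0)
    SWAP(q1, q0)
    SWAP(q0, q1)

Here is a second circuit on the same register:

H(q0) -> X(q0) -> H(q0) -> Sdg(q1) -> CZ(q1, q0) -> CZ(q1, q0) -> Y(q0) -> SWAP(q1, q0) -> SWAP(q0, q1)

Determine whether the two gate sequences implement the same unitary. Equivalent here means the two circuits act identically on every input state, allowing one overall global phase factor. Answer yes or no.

Yes: on every input state the two circuits agree up to one overall phase factor.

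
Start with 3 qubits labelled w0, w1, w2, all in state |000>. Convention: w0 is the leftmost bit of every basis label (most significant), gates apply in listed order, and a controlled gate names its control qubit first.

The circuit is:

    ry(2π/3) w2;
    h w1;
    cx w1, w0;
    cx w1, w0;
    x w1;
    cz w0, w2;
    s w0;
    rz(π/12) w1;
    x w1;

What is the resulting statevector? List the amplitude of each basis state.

After the circuit, the state carries amplitude sqrt(2)*exp(I*pi/24)/4 on |000>, sqrt(6)*exp(I*pi/24)/4 on |001>, -sqrt(2)*exp(23*I*pi/24)/4 on |010>, -sqrt(6)*exp(23*I*pi/24)/4 on |011>, 0 on |100>, 0 on |101>, 0 on |110>, 0 on |111>.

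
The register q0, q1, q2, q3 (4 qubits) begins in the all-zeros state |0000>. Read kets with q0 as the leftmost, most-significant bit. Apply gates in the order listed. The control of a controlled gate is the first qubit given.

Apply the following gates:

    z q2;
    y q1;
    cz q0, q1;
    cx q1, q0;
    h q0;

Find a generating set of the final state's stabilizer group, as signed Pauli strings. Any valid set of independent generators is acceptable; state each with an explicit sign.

One valid set of independent stabilizer generators is -XIII, -IZII, +IIZI, +IIIZ (any independent generating set of the same group is equally correct).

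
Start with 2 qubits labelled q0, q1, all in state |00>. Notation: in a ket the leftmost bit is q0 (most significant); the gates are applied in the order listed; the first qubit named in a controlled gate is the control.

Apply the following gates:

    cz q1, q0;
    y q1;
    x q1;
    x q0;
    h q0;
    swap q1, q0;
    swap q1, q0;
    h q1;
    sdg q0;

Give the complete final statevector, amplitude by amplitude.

After the circuit, the state carries amplitude I/2 on |00>, I/2 on |01>, -1/2 on |10>, -1/2 on |11>. Key observation: gates 6-7 undo each other exactly, leaving only the rest of the circuit to track.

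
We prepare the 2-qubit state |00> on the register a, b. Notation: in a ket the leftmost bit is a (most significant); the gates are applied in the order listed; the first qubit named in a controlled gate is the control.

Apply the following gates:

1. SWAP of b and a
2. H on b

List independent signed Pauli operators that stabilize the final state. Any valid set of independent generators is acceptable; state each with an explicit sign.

One valid set of independent stabilizer generators is +IX, +ZI (any independent generating set of the same group is equally correct).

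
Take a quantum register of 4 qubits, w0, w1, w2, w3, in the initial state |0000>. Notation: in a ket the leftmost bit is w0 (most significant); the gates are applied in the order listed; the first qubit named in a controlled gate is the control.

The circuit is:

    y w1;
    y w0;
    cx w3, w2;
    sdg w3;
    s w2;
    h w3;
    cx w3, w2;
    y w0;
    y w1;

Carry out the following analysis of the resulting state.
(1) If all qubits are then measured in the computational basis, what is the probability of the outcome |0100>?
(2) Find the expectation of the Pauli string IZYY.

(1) The probability of measuring |0100> is 0.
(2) The observable IZYY averages to -1.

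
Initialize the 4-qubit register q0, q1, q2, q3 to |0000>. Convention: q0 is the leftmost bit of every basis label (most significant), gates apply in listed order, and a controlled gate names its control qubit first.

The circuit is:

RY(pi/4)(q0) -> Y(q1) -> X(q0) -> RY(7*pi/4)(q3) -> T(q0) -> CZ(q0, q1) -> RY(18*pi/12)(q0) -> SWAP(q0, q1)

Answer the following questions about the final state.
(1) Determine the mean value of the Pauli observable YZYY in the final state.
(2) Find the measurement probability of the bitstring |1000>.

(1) The observable YZYY averages to 0.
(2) A full measurement returns |1000> with probability sqrt(2)/16 + 1/8.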